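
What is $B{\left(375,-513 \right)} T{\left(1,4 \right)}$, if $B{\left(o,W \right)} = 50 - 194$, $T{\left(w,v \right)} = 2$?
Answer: $-288$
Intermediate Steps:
$B{\left(o,W \right)} = -144$
$B{\left(375,-513 \right)} T{\left(1,4 \right)} = \left(-144\right) 2 = -288$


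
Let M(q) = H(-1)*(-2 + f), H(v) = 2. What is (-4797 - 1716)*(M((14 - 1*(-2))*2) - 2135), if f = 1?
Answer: 13918281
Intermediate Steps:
M(q) = -2 (M(q) = 2*(-2 + 1) = 2*(-1) = -2)
(-4797 - 1716)*(M((14 - 1*(-2))*2) - 2135) = (-4797 - 1716)*(-2 - 2135) = -6513*(-2137) = 13918281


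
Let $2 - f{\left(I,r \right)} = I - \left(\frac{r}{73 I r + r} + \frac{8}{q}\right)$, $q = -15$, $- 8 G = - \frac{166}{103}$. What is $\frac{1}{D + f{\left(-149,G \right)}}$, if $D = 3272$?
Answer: $\frac{163140}{558341197} \approx 0.00029219$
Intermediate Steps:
$G = \frac{83}{412}$ ($G = - \frac{\left(-166\right) \frac{1}{103}}{8} = \left(- \frac{1}{8}\right) \left(- \frac{166}{103}\right) = \frac{83}{412} \approx 0.20146$)
$f{\left(I,r \right)} = \frac{22}{15} - I + \frac{r}{r + 73 I r}$ ($f{\left(I,r \right)} = 2 - \left(I - \left(\frac{r}{73 I r + r} + \frac{8}{-15}\right)\right) = 2 - \left(I - \left(\frac{r}{73 I r + r} + 8 \left(- \frac{1}{15}\right)\right)\right) = 2 - \left(I - \left(\frac{r}{r + 73 I r} - \frac{8}{15}\right)\right) = 2 - \left(I - \left(- \frac{8}{15} + \frac{r}{r + 73 I r}\right)\right) = 2 - \left(\frac{8}{15} + I - \frac{r}{r + 73 I r}\right) = \frac{22}{15} - I + \frac{r}{r + 73 I r}$)
$\frac{1}{D + f{\left(-149,G \right)}} = \frac{1}{3272 + \frac{37 - 1095 \left(-149\right)^{2} + 1591 \left(-149\right)}{15 \left(1 + 73 \left(-149\right)\right)}} = \frac{1}{3272 + \frac{37 - 24310095 - 237059}{15 \left(1 - 10877\right)}} = \frac{1}{3272 + \frac{37 - 24310095 - 237059}{15 \left(-10876\right)}} = \frac{1}{3272 + \frac{1}{15} \left(- \frac{1}{10876}\right) \left(-24547117\right)} = \frac{1}{3272 + \frac{24547117}{163140}} = \frac{1}{\frac{558341197}{163140}} = \frac{163140}{558341197}$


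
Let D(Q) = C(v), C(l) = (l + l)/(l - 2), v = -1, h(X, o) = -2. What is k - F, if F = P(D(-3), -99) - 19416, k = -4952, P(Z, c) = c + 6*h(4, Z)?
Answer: 14575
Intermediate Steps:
C(l) = 2*l/(-2 + l) (C(l) = (2*l)/(-2 + l) = 2*l/(-2 + l))
D(Q) = ⅔ (D(Q) = 2*(-1)/(-2 - 1) = 2*(-1)/(-3) = 2*(-1)*(-⅓) = ⅔)
P(Z, c) = -12 + c (P(Z, c) = c + 6*(-2) = c - 12 = -12 + c)
F = -19527 (F = (-12 - 99) - 19416 = -111 - 19416 = -19527)
k - F = -4952 - 1*(-19527) = -4952 + 19527 = 14575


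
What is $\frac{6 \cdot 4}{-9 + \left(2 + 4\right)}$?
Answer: $-8$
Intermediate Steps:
$\frac{6 \cdot 4}{-9 + \left(2 + 4\right)} = \frac{24}{-9 + 6} = \frac{24}{-3} = 24 \left(- \frac{1}{3}\right) = -8$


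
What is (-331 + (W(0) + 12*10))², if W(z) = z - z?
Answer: 44521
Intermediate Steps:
W(z) = 0
(-331 + (W(0) + 12*10))² = (-331 + (0 + 12*10))² = (-331 + (0 + 120))² = (-331 + 120)² = (-211)² = 44521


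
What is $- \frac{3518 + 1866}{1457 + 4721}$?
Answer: $- \frac{2692}{3089} \approx -0.87148$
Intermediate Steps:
$- \frac{3518 + 1866}{1457 + 4721} = - \frac{5384}{6178} = \left(-1\right) \frac{2692}{3089} = - \frac{2692}{3089}$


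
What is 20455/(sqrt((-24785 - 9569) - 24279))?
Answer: -20455*I*sqrt(58633)/58633 ≈ -84.475*I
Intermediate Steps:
20455/(sqrt((-24785 - 9569) - 24279)) = 20455/(sqrt(-34354 - 24279)) = 20455/(sqrt(-58633)) = 20455/((I*sqrt(58633))) = 20455*(-I*sqrt(58633)/58633) = -20455*I*sqrt(58633)/58633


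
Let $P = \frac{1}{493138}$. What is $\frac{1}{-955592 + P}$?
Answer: $- \frac{493138}{471238727695} \approx -1.0465 \cdot 10^{-6}$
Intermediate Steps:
$P = \frac{1}{493138} \approx 2.0278 \cdot 10^{-6}$
$\frac{1}{-955592 + P} = \frac{1}{-955592 + \frac{1}{493138}} = \frac{1}{- \frac{471238727695}{493138}} = - \frac{493138}{471238727695}$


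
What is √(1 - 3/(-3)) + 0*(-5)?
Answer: √2 ≈ 1.4142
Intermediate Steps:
√(1 - 3/(-3)) + 0*(-5) = √(1 - 3*(-⅓)) + 0 = √(1 + 1) + 0 = √2 + 0 = √2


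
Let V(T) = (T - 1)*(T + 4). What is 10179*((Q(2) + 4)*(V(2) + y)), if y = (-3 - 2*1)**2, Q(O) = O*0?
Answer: 1262196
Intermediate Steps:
Q(O) = 0
y = 25 (y = (-3 - 2)**2 = (-5)**2 = 25)
V(T) = (-1 + T)*(4 + T)
10179*((Q(2) + 4)*(V(2) + y)) = 10179*((0 + 4)*((-4 + 2**2 + 3*2) + 25)) = 10179*(4*((-4 + 4 + 6) + 25)) = 10179*(4*(6 + 25)) = 10179*(4*31) = 10179*124 = 1262196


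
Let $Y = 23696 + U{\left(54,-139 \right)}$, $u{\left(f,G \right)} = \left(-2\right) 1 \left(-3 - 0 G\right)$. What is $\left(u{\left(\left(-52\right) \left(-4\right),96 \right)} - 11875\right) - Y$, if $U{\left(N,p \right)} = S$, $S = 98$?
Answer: $-35663$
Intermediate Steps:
$U{\left(N,p \right)} = 98$
$u{\left(f,G \right)} = 6$ ($u{\left(f,G \right)} = - 2 \left(-3 - 0\right) = - 2 \left(-3 + 0\right) = \left(-2\right) \left(-3\right) = 6$)
$Y = 23794$ ($Y = 23696 + 98 = 23794$)
$\left(u{\left(\left(-52\right) \left(-4\right),96 \right)} - 11875\right) - Y = \left(6 - 11875\right) - 23794 = -11869 - 23794 = -35663$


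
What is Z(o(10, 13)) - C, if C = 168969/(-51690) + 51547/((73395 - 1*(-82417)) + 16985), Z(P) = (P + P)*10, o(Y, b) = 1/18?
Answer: 36457179563/8931876930 ≈ 4.0817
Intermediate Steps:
o(Y, b) = 1/18
Z(P) = 20*P (Z(P) = (2*P)*10 = 20*P)
C = -8844290621/2977292310 (C = 168969*(-1/51690) + 51547/((73395 + 82417) + 16985) = -56323/17230 + 51547/(155812 + 16985) = -56323/17230 + 51547/172797 = -8844290621/2977292310 ≈ -2.9706)
Z(o(10, 13)) - C = 20*(1/18) - 1*(-8844290621/2977292310) = 10/9 + 8844290621/2977292310 = 36457179563/8931876930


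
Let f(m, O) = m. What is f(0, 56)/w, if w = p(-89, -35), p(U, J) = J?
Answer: 0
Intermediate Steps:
w = -35
f(0, 56)/w = 0/(-35) = 0*(-1/35) = 0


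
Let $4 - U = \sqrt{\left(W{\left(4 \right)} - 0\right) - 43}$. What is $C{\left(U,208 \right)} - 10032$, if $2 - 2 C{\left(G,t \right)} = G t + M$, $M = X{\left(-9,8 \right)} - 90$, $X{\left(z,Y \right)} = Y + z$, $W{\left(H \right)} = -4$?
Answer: $- \frac{20803}{2} + 104 i \sqrt{47} \approx -10402.0 + 712.99 i$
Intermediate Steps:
$M = -91$ ($M = \left(8 - 9\right) - 90 = -1 - 90 = -91$)
$U = 4 - i \sqrt{47}$ ($U = 4 - \sqrt{\left(-4 - 0\right) - 43} = 4 - \sqrt{\left(-4 + 0\right) - 43} = 4 - \sqrt{-4 - 43} = 4 - \sqrt{-47} = 4 - i \sqrt{47} \approx 4.0 - 6.8557 i$)
$C{\left(G,t \right)} = \frac{93}{2} - \frac{G t}{2}$ ($C{\left(G,t \right)} = 1 - \frac{G t - 91}{2} = 1 - \frac{-91 + G t}{2} = 1 - \left(- \frac{91}{2} + \frac{G t}{2}\right) = \frac{93}{2} - \frac{G t}{2}$)
$C{\left(U,208 \right)} - 10032 = \left(\frac{93}{2} - \frac{1}{2} \left(4 - i \sqrt{47}\right) 208\right) - 10032 = \left(\frac{93}{2} - \left(416 - 104 i \sqrt{47}\right)\right) - 10032 = \left(- \frac{739}{2} + 104 i \sqrt{47}\right) - 10032 = - \frac{20803}{2} + 104 i \sqrt{47}$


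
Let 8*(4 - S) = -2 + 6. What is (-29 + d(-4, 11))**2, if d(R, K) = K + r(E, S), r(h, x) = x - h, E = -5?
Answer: 361/4 ≈ 90.250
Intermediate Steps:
S = 7/2 (S = 4 - (-2 + 6)/8 = 4 - 1/8*4 = 4 - 1/2 = 7/2 ≈ 3.5000)
d(R, K) = 17/2 + K (d(R, K) = K + (7/2 - 1*(-5)) = K + (7/2 + 5) = K + 17/2 = 17/2 + K)
(-29 + d(-4, 11))**2 = (-29 + (17/2 + 11))**2 = (-29 + 39/2)**2 = (-19/2)**2 = 361/4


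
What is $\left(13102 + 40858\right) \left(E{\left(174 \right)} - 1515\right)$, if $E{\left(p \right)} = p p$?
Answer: $1551943560$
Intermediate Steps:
$E{\left(p \right)} = p^{2}$
$\left(13102 + 40858\right) \left(E{\left(174 \right)} - 1515\right) = \left(13102 + 40858\right) \left(174^{2} - 1515\right) = 53960 \left(30276 - 1515\right) = 53960 \cdot 28761 = 1551943560$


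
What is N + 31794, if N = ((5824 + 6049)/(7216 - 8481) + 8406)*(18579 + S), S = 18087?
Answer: 389496094932/1265 ≈ 3.0790e+8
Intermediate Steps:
N = 389455875522/1265 (N = ((5824 + 6049)/(7216 - 8481) + 8406)*(18579 + 18087) = (11873/(-1265) + 8406)*36666 = (11873*(-1/1265) + 8406)*36666 = (-11873/1265 + 8406)*36666 = (10621717/1265)*36666 = 389455875522/1265 ≈ 3.0787e+8)
N + 31794 = 389455875522/1265 + 31794 = 389496094932/1265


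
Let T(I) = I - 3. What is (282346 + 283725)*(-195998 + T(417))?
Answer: -110714430464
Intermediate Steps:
T(I) = -3 + I
(282346 + 283725)*(-195998 + T(417)) = (282346 + 283725)*(-195998 + (-3 + 417)) = 566071*(-195998 + 414) = 566071*(-195584) = -110714430464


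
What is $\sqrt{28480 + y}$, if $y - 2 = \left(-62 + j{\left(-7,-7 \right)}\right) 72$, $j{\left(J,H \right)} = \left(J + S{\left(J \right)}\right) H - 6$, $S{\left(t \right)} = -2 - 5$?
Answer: $\sqrt{30642} \approx 175.05$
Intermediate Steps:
$S{\left(t \right)} = -7$
$j{\left(J,H \right)} = -6 + H \left(-7 + J\right)$ ($j{\left(J,H \right)} = \left(J - 7\right) H - 6 = \left(-7 + J\right) H - 6 = H \left(-7 + J\right) - 6 = -6 + H \left(-7 + J\right)$)
$y = 2162$ ($y = 2 + \left(-62 - -92\right) 72 = 2 + \left(-62 + \left(-6 + 49 + 49\right)\right) 72 = 2 + \left(-62 + 92\right) 72 = 2 + 30 \cdot 72 = 2 + 2160 = 2162$)
$\sqrt{28480 + y} = \sqrt{28480 + 2162} = \sqrt{30642}$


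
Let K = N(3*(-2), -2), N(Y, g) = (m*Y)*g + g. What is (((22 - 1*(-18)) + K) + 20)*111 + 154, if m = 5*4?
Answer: 33232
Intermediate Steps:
m = 20
N(Y, g) = g + 20*Y*g (N(Y, g) = (20*Y)*g + g = 20*Y*g + g = g + 20*Y*g)
K = 238 (K = -2*(1 + 20*(3*(-2))) = -2*(1 + 20*(-6)) = -2*(1 - 120) = -2*(-119) = 238)
(((22 - 1*(-18)) + K) + 20)*111 + 154 = (((22 - 1*(-18)) + 238) + 20)*111 + 154 = (((22 + 18) + 238) + 20)*111 + 154 = ((40 + 238) + 20)*111 + 154 = (278 + 20)*111 + 154 = 298*111 + 154 = 33078 + 154 = 33232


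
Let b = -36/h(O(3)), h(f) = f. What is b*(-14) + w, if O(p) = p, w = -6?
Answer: 162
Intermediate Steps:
b = -12 (b = -36/3 = -36*1/3 = -12)
b*(-14) + w = -12*(-14) - 6 = 168 - 6 = 162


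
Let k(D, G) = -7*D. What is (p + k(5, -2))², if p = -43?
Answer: 6084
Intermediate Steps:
(p + k(5, -2))² = (-43 - 7*5)² = (-43 - 35)² = (-78)² = 6084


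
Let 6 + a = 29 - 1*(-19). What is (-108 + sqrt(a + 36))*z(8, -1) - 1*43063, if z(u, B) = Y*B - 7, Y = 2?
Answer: -42091 - 9*sqrt(78) ≈ -42171.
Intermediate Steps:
z(u, B) = -7 + 2*B (z(u, B) = 2*B - 7 = -7 + 2*B)
a = 42 (a = -6 + (29 - 1*(-19)) = -6 + (29 + 19) = -6 + 48 = 42)
(-108 + sqrt(a + 36))*z(8, -1) - 1*43063 = (-108 + sqrt(42 + 36))*(-7 + 2*(-1)) - 1*43063 = (-108 + sqrt(78))*(-7 - 2) - 43063 = (-108 + sqrt(78))*(-9) - 43063 = (972 - 9*sqrt(78)) - 43063 = -42091 - 9*sqrt(78)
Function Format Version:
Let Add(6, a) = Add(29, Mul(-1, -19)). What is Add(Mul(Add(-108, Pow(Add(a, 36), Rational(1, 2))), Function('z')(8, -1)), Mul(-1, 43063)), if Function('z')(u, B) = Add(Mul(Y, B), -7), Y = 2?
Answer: Add(-42091, Mul(-9, Pow(78, Rational(1, 2)))) ≈ -42171.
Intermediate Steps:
Function('z')(u, B) = Add(-7, Mul(2, B)) (Function('z')(u, B) = Add(Mul(2, B), -7) = Add(-7, Mul(2, B)))
a = 42 (a = Add(-6, Add(29, Mul(-1, -19))) = Add(-6, Add(29, 19)) = Add(-6, 48) = 42)
Add(Mul(Add(-108, Pow(Add(a, 36), Rational(1, 2))), Function('z')(8, -1)), Mul(-1, 43063)) = Add(Mul(Add(-108, Pow(Add(42, 36), Rational(1, 2))), Add(-7, Mul(2, -1))), Mul(-1, 43063)) = Add(Mul(Add(-108, Pow(78, Rational(1, 2))), Add(-7, -2)), -43063) = Add(Mul(Add(-108, Pow(78, Rational(1, 2))), -9), -43063) = Add(Add(972, Mul(-9, Pow(78, Rational(1, 2)))), -43063) = Add(-42091, Mul(-9, Pow(78, Rational(1, 2))))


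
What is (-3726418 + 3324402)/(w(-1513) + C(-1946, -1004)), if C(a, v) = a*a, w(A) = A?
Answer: -402016/3785403 ≈ -0.10620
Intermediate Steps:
C(a, v) = a²
(-3726418 + 3324402)/(w(-1513) + C(-1946, -1004)) = (-3726418 + 3324402)/(-1513 + (-1946)²) = -402016/(-1513 + 3786916) = -402016/3785403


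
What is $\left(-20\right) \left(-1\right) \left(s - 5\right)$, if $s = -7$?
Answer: $-240$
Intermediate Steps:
$\left(-20\right) \left(-1\right) \left(s - 5\right) = \left(-20\right) \left(-1\right) \left(-7 - 5\right) = 20 \left(-12\right) = -240$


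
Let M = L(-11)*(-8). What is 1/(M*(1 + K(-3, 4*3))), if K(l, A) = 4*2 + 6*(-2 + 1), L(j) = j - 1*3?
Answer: 1/336 ≈ 0.0029762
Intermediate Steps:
L(j) = -3 + j (L(j) = j - 3 = -3 + j)
M = 112 (M = (-3 - 11)*(-8) = -14*(-8) = 112)
K(l, A) = 2 (K(l, A) = 8 + 6*(-1) = 8 - 6 = 2)
1/(M*(1 + K(-3, 4*3))) = 1/(112*(1 + 2)) = 1/(112*3) = 1/336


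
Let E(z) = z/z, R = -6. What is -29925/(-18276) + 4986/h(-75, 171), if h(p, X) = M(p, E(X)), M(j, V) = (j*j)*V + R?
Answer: 28808079/11410316 ≈ 2.5247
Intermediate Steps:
E(z) = 1
M(j, V) = -6 + V*j² (M(j, V) = (j*j)*V - 6 = j²*V - 6 = V*j² - 6 = -6 + V*j²)
h(p, X) = -6 + p² (h(p, X) = -6 + 1*p² = -6 + p²)
-29925/(-18276) + 4986/h(-75, 171) = -29925/(-18276) + 4986/(-6 + (-75)²) = -29925*(-1/18276) + 4986/(-6 + 5625) = 9975/6092 + 4986/5619 = 9975/6092 + 4986*(1/5619) = 9975/6092 + 1662/1873 = 28808079/11410316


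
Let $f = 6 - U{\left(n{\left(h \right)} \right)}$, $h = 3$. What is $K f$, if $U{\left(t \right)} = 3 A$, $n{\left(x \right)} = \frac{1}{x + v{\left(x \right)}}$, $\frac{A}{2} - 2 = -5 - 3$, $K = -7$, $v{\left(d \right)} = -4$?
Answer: $-294$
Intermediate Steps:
$A = -12$ ($A = 4 + 2 \left(-5 - 3\right) = 4 + 2 \left(-8\right) = 4 - 16 = -12$)
$n{\left(x \right)} = \frac{1}{-4 + x}$ ($n{\left(x \right)} = \frac{1}{x - 4} = \frac{1}{-4 + x}$)
$U{\left(t \right)} = -36$ ($U{\left(t \right)} = 3 \left(-12\right) = -36$)
$f = 42$ ($f = 6 - -36 = 6 + 36 = 42$)
$K f = \left(-7\right) 42 = -294$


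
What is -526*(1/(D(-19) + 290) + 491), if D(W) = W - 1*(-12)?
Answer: -73089804/283 ≈ -2.5827e+5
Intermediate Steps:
D(W) = 12 + W (D(W) = W + 12 = 12 + W)
-526*(1/(D(-19) + 290) + 491) = -526*(1/((12 - 19) + 290) + 491) = -526*(1/(-7 + 290) + 491) = -526*(1/283 + 491) = -526*138954/283 = -73089804/283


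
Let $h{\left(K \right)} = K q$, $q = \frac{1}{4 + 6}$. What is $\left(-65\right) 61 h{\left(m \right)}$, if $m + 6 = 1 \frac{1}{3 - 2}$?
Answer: $\frac{3965}{2} \approx 1982.5$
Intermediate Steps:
$q = \frac{1}{10} \approx 0.1$
$m = -5$ ($m = -6 + 1 \frac{1}{3 - 2} = -6 + 1 \cdot 1^{-1} = -6 + 1 \cdot 1 = -6 + 1 = -5$)
$h{\left(K \right)} = \frac{K}{10}$ ($h{\left(K \right)} = K \frac{1}{10} = \frac{K}{10}$)
$\left(-65\right) 61 h{\left(m \right)} = \left(-65\right) 61 \cdot \frac{1}{10} \left(-5\right) = \left(-3965\right) \left(- \frac{1}{2}\right) = \frac{3965}{2}$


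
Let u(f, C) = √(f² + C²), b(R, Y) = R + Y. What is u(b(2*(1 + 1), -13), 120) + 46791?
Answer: 46791 + 3*√1609 ≈ 46911.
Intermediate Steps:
u(f, C) = √(C² + f²)
u(b(2*(1 + 1), -13), 120) + 46791 = √(120² + (2*(1 + 1) - 13)²) + 46791 = √(14400 + (2*2 - 13)²) + 46791 = √(14400 + (4 - 13)²) + 46791 = √(14400 + (-9)²) + 46791 = √(14400 + 81) + 46791 = √14481 + 46791 = 3*√1609 + 46791 = 46791 + 3*√1609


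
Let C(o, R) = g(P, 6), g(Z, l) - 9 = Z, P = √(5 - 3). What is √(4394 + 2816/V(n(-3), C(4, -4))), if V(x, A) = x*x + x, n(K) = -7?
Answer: √1967322/21 ≈ 66.791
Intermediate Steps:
P = √2 ≈ 1.4142
g(Z, l) = 9 + Z
C(o, R) = 9 + √2
V(x, A) = x + x² (V(x, A) = x² + x = x + x²)
√(4394 + 2816/V(n(-3), C(4, -4))) = √(4394 + 2816/((-7*(1 - 7)))) = √(4394 + 2816/((-7*(-6)))) = √(4394 + 2816/42) = √(4394 + 2816*(1/42)) = √(4394 + 1408/21) = √(93682/21) = √1967322/21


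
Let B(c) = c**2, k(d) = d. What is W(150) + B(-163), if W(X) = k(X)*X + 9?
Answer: 49078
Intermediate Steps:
W(X) = 9 + X**2 (W(X) = X*X + 9 = X**2 + 9 = 9 + X**2)
W(150) + B(-163) = (9 + 150**2) + (-163)**2 = (9 + 22500) + 26569 = 22509 + 26569 = 49078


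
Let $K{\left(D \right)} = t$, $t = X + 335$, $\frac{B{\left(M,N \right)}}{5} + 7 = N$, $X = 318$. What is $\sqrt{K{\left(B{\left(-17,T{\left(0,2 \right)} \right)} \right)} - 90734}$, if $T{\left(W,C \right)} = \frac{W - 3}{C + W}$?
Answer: $3 i \sqrt{10009} \approx 300.13 i$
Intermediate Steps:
$T{\left(W,C \right)} = \frac{-3 + W}{C + W}$
$B{\left(M,N \right)} = -35 + 5 N$
$t = 653$ ($t = 318 + 335 = 653$)
$K{\left(D \right)} = 653$
$\sqrt{K{\left(B{\left(-17,T{\left(0,2 \right)} \right)} \right)} - 90734} = \sqrt{653 - 90734} = \sqrt{-90081} = 3 i \sqrt{10009}$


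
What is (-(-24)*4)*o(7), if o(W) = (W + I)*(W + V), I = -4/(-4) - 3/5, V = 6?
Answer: 46176/5 ≈ 9235.2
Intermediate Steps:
I = 2/5 (I = -4*(-1/4) - 3*1/5 = 1 - 3/5 = 2/5 ≈ 0.40000)
o(W) = (6 + W)*(2/5 + W) (o(W) = (W + 2/5)*(W + 6) = (2/5 + W)*(6 + W) = (6 + W)*(2/5 + W))
(-(-24)*4)*o(7) = (-(-24)*4)*(12/5 + 7**2 + (32/5)*7) = (-24*(-4))*(12/5 + 49 + 224/5) = 96*(481/5) = 46176/5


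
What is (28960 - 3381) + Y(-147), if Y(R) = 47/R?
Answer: 3760066/147 ≈ 25579.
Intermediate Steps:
(28960 - 3381) + Y(-147) = (28960 - 3381) + 47/(-147) = 25579 + 47*(-1/147) = 25579 - 47/147 = 3760066/147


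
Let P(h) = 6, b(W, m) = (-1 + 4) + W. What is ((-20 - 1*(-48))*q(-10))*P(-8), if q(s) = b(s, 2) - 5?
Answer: -2016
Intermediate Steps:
b(W, m) = 3 + W
q(s) = -2 + s (q(s) = (3 + s) - 5 = -2 + s)
((-20 - 1*(-48))*q(-10))*P(-8) = ((-20 - 1*(-48))*(-2 - 10))*6 = ((-20 + 48)*(-12))*6 = (28*(-12))*6 = -336*6 = -2016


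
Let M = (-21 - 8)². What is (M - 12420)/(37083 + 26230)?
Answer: -11579/63313 ≈ -0.18288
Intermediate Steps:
M = 841 (M = (-29)² = 841)
(M - 12420)/(37083 + 26230) = (841 - 12420)/(37083 + 26230) = -11579/63313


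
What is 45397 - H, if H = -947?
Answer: 46344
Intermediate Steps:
45397 - H = 45397 - 1*(-947) = 45397 + 947 = 46344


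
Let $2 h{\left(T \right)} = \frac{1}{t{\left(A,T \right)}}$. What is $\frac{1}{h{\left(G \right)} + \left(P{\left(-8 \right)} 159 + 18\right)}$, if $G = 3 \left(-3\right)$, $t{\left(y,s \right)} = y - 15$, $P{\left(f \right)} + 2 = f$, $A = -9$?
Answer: $- \frac{48}{75457} \approx -0.00063612$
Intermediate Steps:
$P{\left(f \right)} = -2 + f$
$t{\left(y,s \right)} = -15 + y$
$G = -9$
$h{\left(T \right)} = - \frac{1}{48}$ ($h{\left(T \right)} = \frac{1}{2 \left(-15 - 9\right)} = \frac{1}{2 \left(-24\right)} = \frac{1}{2} \left(- \frac{1}{24}\right) = - \frac{1}{48}$)
$\frac{1}{h{\left(G \right)} + \left(P{\left(-8 \right)} 159 + 18\right)} = \frac{1}{- \frac{1}{48} + \left(\left(-2 - 8\right) 159 + 18\right)} = \frac{1}{- \frac{1}{48} + \left(\left(-10\right) 159 + 18\right)} = \frac{1}{- \frac{1}{48} + \left(-1590 + 18\right)} = \frac{1}{- \frac{1}{48} - 1572} = \frac{1}{- \frac{75457}{48}} = - \frac{48}{75457}$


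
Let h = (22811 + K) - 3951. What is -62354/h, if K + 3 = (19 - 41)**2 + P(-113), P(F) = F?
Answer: -31177/9614 ≈ -3.2429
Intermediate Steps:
K = 368 (K = -3 + ((19 - 41)**2 - 113) = -3 + ((-22)**2 - 113) = -3 + (484 - 113) = -3 + 371 = 368)
h = 19228 (h = (22811 + 368) - 3951 = 23179 - 3951 = 19228)
-62354/h = -62354/19228 = -62354*1/19228 = -31177/9614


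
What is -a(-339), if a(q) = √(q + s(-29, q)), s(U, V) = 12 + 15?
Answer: -2*I*√78 ≈ -17.664*I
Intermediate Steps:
s(U, V) = 27
a(q) = √(27 + q) (a(q) = √(q + 27) = √(27 + q))
-a(-339) = -√(27 - 339) = -√(-312) = -2*I*√78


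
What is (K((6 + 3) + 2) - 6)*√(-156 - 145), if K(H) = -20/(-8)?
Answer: -7*I*√301/2 ≈ -60.723*I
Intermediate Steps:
K(H) = 5/2 (K(H) = -20*(-⅛) = 5/2)
(K((6 + 3) + 2) - 6)*√(-156 - 145) = (5/2 - 6)*√(-156 - 145) = -7*I*√301/2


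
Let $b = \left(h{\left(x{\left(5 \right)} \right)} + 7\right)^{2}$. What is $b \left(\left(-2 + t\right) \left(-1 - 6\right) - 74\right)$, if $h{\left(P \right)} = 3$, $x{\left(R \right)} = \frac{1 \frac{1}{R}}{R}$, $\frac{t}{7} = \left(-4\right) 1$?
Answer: $13600$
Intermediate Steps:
$t = -28$ ($t = 7 \left(\left(-4\right) 1\right) = 7 \left(-4\right) = -28$)
$x{\left(R \right)} = \frac{1}{R^{2}}$ ($x{\left(R \right)} = \frac{1}{R R} = \frac{1}{R^{2}}$)
$b = 100$ ($b = \left(3 + 7\right)^{2} = 10^{2} = 100$)
$b \left(\left(-2 + t\right) \left(-1 - 6\right) - 74\right) = 100 \left(\left(-2 - 28\right) \left(-1 - 6\right) - 74\right) = 100 \left(\left(-30\right) \left(-7\right) - 74\right) = 100 \left(210 - 74\right) = 100 \cdot 136 = 13600$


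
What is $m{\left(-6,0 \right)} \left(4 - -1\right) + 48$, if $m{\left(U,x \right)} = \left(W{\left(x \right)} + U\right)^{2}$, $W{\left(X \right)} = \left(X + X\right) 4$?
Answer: $228$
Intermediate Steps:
$W{\left(X \right)} = 8 X$ ($W{\left(X \right)} = 2 X 4 = 8 X$)
$m{\left(U,x \right)} = \left(U + 8 x\right)^{2}$ ($m{\left(U,x \right)} = \left(8 x + U\right)^{2} = \left(U + 8 x\right)^{2}$)
$m{\left(-6,0 \right)} \left(4 - -1\right) + 48 = \left(-6 + 8 \cdot 0\right)^{2} \left(4 - -1\right) + 48 = \left(-6 + 0\right)^{2} \left(4 + 1\right) + 48 = \left(-6\right)^{2} \cdot 5 + 48 = 36 \cdot 5 + 48 = 180 + 48 = 228$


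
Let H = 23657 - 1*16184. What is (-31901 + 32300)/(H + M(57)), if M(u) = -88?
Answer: 57/1055 ≈ 0.054028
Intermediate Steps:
H = 7473 (H = 23657 - 16184 = 7473)
(-31901 + 32300)/(H + M(57)) = (-31901 + 32300)/(7473 - 88) = 399/7385 = 399*(1/7385) = 57/1055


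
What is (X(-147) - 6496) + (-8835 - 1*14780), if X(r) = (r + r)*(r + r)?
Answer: 56325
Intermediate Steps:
X(r) = 4*r² (X(r) = (2*r)*(2*r) = 4*r²)
(X(-147) - 6496) + (-8835 - 1*14780) = (4*(-147)² - 6496) + (-8835 - 1*14780) = (4*21609 - 6496) + (-8835 - 14780) = (86436 - 6496) - 23615 = 79940 - 23615 = 56325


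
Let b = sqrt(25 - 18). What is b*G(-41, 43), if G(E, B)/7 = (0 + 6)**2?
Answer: 252*sqrt(7) ≈ 666.73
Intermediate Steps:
G(E, B) = 252 (G(E, B) = 7*(0 + 6)**2 = 7*6**2 = 7*36 = 252)
b = sqrt(7) ≈ 2.6458
b*G(-41, 43) = sqrt(7)*252 = 252*sqrt(7)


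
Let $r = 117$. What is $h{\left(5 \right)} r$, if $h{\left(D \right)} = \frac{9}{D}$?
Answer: $\frac{1053}{5} \approx 210.6$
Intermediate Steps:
$h{\left(5 \right)} r = \frac{9}{5} \cdot 117 = \frac{1053}{5}$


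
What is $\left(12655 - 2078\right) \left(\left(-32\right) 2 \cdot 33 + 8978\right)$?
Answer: $72621682$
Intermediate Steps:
$\left(12655 - 2078\right) \left(\left(-32\right) 2 \cdot 33 + 8978\right) = 10577 \left(\left(-64\right) 33 + 8978\right) = 10577 \left(-2112 + 8978\right) = 10577 \cdot 6866 = 72621682$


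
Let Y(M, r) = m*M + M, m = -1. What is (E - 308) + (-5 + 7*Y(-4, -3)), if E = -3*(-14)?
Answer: -271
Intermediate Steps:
E = 42
Y(M, r) = 0 (Y(M, r) = -M + M = 0)
(E - 308) + (-5 + 7*Y(-4, -3)) = (42 - 308) + (-5 + 7*0) = -266 + (-5 + 0) = -266 - 5 = -271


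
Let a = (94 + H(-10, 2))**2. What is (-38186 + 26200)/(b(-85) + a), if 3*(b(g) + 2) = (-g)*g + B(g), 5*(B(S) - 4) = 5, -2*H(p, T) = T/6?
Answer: -431496/230257 ≈ -1.8740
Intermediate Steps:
H(p, T) = -T/12 (H(p, T) = -T/(2*6) = -T/12)
B(S) = 5 (B(S) = 4 + (1/5)*5 = 4 + 1 = 5)
a = 316969/36 (a = (94 - 1/12*2)**2 = (94 - 1/6)**2 = (563/6)**2 = 316969/36 ≈ 8804.7)
b(g) = -1/3 - g**2/3 (b(g) = -2 + ((-g)*g + 5)/3 = -2 + (-g**2 + 5)/3 = -2 + (5 - g**2)/3 = -2 + (5/3 - g**2/3) = -1/3 - g**2/3)
(-38186 + 26200)/(b(-85) + a) = (-38186 + 26200)/((-1/3 - 1/3*(-85)**2) + 316969/36) = -11986/((-1/3 - 1/3*7225) + 316969/36) = -11986/((-1/3 - 7225/3) + 316969/36) = -11986/(-7226/3 + 316969/36) = -11986/230257/36 = -11986*36/230257 = -431496/230257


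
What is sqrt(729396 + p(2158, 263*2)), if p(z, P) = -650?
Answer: sqrt(728746) ≈ 853.67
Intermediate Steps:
sqrt(729396 + p(2158, 263*2)) = sqrt(729396 - 650) = sqrt(728746)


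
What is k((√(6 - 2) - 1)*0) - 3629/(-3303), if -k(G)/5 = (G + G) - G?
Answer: 3629/3303 ≈ 1.0987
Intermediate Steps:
k(G) = -5*G (k(G) = -5*((G + G) - G) = -5*(2*G - G) = -5*G)
k((√(6 - 2) - 1)*0) - 3629/(-3303) = -5*(√(6 - 2) - 1)*0 - 3629/(-3303) = -5*(√4 - 1)*0 - 3629*(-1/3303) = -5*(2 - 1)*0 + 3629/3303 = -5*0 + 3629/3303 = 0 + 3629/3303 = 3629/3303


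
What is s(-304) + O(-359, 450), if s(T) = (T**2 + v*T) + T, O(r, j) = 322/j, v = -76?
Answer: 25923761/225 ≈ 1.1522e+5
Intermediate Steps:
s(T) = T**2 - 75*T (s(T) = (T**2 - 76*T) + T = T**2 - 75*T)
s(-304) + O(-359, 450) = -304*(-75 - 304) + 322/450 = -304*(-379) + 322*(1/450) = 115216 + 161/225 = 25923761/225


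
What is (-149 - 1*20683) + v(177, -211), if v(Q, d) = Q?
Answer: -20655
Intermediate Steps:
(-149 - 1*20683) + v(177, -211) = (-149 - 1*20683) + 177 = (-149 - 20683) + 177 = -20832 + 177 = -20655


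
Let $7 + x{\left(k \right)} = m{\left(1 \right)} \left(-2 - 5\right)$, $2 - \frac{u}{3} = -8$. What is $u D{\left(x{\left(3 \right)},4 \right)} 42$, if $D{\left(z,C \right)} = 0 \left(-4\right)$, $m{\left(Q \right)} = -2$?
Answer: $0$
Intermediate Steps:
$u = 30$ ($u = 6 - -24 = 6 + 24 = 30$)
$x{\left(k \right)} = 7$ ($x{\left(k \right)} = -7 - 2 \left(-2 - 5\right) = -7 - -14 = -7 + 14 = 7$)
$D{\left(z,C \right)} = 0$
$u D{\left(x{\left(3 \right)},4 \right)} 42 = 30 \cdot 0 \cdot 42 = 0 \cdot 42 = 0$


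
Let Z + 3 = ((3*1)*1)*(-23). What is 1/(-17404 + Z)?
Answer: -1/17476 ≈ -5.7221e-5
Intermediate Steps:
Z = -72 (Z = -3 + ((3*1)*1)*(-23) = -3 + (3*1)*(-23) = -3 + 3*(-23) = -3 - 69 = -72)
1/(-17404 + Z) = 1/(-17404 - 72) = 1/(-17476) = -1/17476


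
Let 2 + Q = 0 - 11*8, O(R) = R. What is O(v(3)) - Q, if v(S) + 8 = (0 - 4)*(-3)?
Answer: 94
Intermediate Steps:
v(S) = 4 (v(S) = -8 + (0 - 4)*(-3) = -8 - 4*(-3) = -8 + 12 = 4)
Q = -90 (Q = -2 + (0 - 11*8) = -2 + (0 - 88) = -2 - 88 = -90)
O(v(3)) - Q = 4 - 1*(-90) = 4 + 90 = 94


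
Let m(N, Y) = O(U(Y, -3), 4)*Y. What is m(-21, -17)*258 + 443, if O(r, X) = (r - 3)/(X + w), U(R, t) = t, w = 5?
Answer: 3367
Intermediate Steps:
O(r, X) = (-3 + r)/(5 + X) (O(r, X) = (r - 3)/(X + 5) = (-3 + r)/(5 + X))
m(N, Y) = -2*Y/3 (m(N, Y) = ((-3 - 3)/(5 + 4))*Y = (-6/9)*Y = ((⅑)*(-6))*Y = -2*Y/3)
m(-21, -17)*258 + 443 = -⅔*(-17)*258 + 443 = (34/3)*258 + 443 = 2924 + 443 = 3367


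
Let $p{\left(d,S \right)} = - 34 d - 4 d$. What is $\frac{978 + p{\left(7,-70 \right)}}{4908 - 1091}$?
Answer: $\frac{712}{3817} \approx 0.18653$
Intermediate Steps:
$p{\left(d,S \right)} = - 38 d$
$\frac{978 + p{\left(7,-70 \right)}}{4908 - 1091} = \frac{978 - 266}{4908 - 1091} = \frac{978 - 266}{3817} = 712 \cdot \frac{1}{3817} = \frac{712}{3817}$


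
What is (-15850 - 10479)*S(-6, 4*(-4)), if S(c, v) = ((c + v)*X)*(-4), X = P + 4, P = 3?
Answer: -16218664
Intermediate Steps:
X = 7 (X = 3 + 4 = 7)
S(c, v) = -28*c - 28*v (S(c, v) = ((c + v)*7)*(-4) = (7*c + 7*v)*(-4) = -28*c - 28*v)
(-15850 - 10479)*S(-6, 4*(-4)) = (-15850 - 10479)*(-28*(-6) - 112*(-4)) = -26329*(168 - 28*(-16)) = -26329*(168 + 448) = -26329*616 = -16218664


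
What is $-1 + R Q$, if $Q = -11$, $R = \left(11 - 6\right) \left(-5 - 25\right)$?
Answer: $1649$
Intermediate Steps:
$R = -150$ ($R = 5 \left(-30\right) = -150$)
$-1 + R Q = -1 - -1650 = -1 + 1650 = 1649$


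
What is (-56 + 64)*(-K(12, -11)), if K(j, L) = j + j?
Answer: -192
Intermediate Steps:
K(j, L) = 2*j
(-56 + 64)*(-K(12, -11)) = (-56 + 64)*(-2*12) = 8*(-1*24) = 8*(-24) = -192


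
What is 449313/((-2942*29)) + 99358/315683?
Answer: -133363449935/26933442194 ≈ -4.9516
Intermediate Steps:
449313/((-2942*29)) + 99358/315683 = 449313/(-85318) + 99358*(1/315683) = 449313*(-1/85318) + 99358/315683 = -449313/85318 + 99358/315683 = -133363449935/26933442194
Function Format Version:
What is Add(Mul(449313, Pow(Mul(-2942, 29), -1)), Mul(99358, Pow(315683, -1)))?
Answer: Rational(-133363449935, 26933442194) ≈ -4.9516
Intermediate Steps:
Add(Mul(449313, Pow(Mul(-2942, 29), -1)), Mul(99358, Pow(315683, -1))) = Add(Mul(449313, Pow(-85318, -1)), Mul(99358, Rational(1, 315683))) = Add(Mul(449313, Rational(-1, 85318)), Rational(99358, 315683)) = Add(Rational(-449313, 85318), Rational(99358, 315683)) = Rational(-133363449935, 26933442194)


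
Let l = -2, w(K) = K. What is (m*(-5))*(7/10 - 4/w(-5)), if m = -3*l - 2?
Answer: -30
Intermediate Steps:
m = 4 (m = -3*(-2) - 2 = 6 - 2 = 4)
(m*(-5))*(7/10 - 4/w(-5)) = (4*(-5))*(7/10 - 4/(-5)) = -20*(7*(⅒) - 4*(-⅕)) = -20*(7/10 + ⅘) = -20*3/2 = -30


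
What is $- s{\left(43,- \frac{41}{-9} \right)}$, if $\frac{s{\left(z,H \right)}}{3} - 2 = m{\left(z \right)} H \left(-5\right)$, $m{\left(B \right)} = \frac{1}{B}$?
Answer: $- \frac{569}{129} \approx -4.4109$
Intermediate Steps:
$s{\left(z,H \right)} = 6 - \frac{15 H}{z}$ ($s{\left(z,H \right)} = 6 + 3 \frac{H}{z} \left(-5\right) = 6 + 3 \left(- \frac{5 H}{z}\right) = 6 - \frac{15 H}{z}$)
$- s{\left(43,- \frac{41}{-9} \right)} = - (6 - \frac{15 \left(- \frac{41}{-9}\right)}{43}) = - (6 - 15 \left(\left(-41\right) \left(- \frac{1}{9}\right)\right) \frac{1}{43}) = - (6 - \frac{205}{3} \cdot \frac{1}{43}) = - (6 - \frac{205}{129}) = \left(-1\right) \frac{569}{129} = - \frac{569}{129}$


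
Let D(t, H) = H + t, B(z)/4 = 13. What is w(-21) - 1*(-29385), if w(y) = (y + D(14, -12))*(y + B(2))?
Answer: 28796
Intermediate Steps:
B(z) = 52 (B(z) = 4*13 = 52)
w(y) = (2 + y)*(52 + y) (w(y) = (y + (-12 + 14))*(y + 52) = (y + 2)*(52 + y) = (2 + y)*(52 + y))
w(-21) - 1*(-29385) = (104 + (-21)² + 54*(-21)) - 1*(-29385) = (104 + 441 - 1134) + 29385 = -589 + 29385 = 28796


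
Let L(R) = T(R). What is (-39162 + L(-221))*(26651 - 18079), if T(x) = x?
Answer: -337591076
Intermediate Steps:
L(R) = R
(-39162 + L(-221))*(26651 - 18079) = (-39162 - 221)*(26651 - 18079) = -39383*8572 = -337591076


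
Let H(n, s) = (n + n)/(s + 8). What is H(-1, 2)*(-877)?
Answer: 877/5 ≈ 175.40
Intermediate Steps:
H(n, s) = 2*n/(8 + s) (H(n, s) = (2*n)/(8 + s) = 2*n/(8 + s))
H(-1, 2)*(-877) = (2*(-1)/(8 + 2))*(-877) = (2*(-1)/10)*(-877) = (2*(-1)*(⅒))*(-877) = -⅕*(-877) = 877/5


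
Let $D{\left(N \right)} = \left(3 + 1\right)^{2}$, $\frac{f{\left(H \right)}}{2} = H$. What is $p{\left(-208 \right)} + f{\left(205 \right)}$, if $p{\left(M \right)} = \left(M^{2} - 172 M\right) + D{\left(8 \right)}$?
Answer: $79466$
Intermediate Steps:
$f{\left(H \right)} = 2 H$
$D{\left(N \right)} = 16$ ($D{\left(N \right)} = 4^{2} = 16$)
$p{\left(M \right)} = 16 + M^{2} - 172 M$ ($p{\left(M \right)} = \left(M^{2} - 172 M\right) + 16 = 16 + M^{2} - 172 M$)
$p{\left(-208 \right)} + f{\left(205 \right)} = \left(16 + \left(-208\right)^{2} - -35776\right) + 2 \cdot 205 = \left(16 + 43264 + 35776\right) + 410 = 79056 + 410 = 79466$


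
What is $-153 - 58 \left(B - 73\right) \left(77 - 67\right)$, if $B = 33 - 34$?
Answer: $42767$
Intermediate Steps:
$B = -1$
$-153 - 58 \left(B - 73\right) \left(77 - 67\right) = -153 - 58 \left(-1 - 73\right) \left(77 - 67\right) = -153 - 58 \left(\left(-74\right) 10\right) = -153 - -42920 = -153 + 42920 = 42767$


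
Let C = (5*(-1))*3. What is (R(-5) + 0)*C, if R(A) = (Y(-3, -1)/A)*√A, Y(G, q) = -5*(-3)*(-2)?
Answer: -90*I*√5 ≈ -201.25*I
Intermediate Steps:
C = -15 (C = -5*3 = -15)
Y(G, q) = -30 (Y(G, q) = 15*(-2) = -30)
R(A) = -30/√A (R(A) = (-30/A)*√A = -30/√A)
(R(-5) + 0)*C = (-(-6)*I*√5 + 0)*(-15) = (6*I*√5 + 0)*(-15) = (6*I*√5)*(-15) = -90*I*√5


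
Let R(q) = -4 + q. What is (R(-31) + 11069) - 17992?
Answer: -6958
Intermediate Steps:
(R(-31) + 11069) - 17992 = ((-4 - 31) + 11069) - 17992 = (-35 + 11069) - 17992 = 11034 - 17992 = -6958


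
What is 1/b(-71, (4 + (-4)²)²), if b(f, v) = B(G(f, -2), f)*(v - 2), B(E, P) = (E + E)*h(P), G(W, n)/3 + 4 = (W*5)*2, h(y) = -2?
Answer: 1/3410064 ≈ 2.9325e-7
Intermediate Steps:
G(W, n) = -12 + 30*W (G(W, n) = -12 + 3*((W*5)*2) = -12 + 3*((5*W)*2) = -12 + 3*(10*W) = -12 + 30*W)
B(E, P) = -4*E (B(E, P) = (E + E)*(-2) = (2*E)*(-2) = -4*E)
b(f, v) = (-2 + v)*(48 - 120*f) (b(f, v) = (-4*(-12 + 30*f))*(v - 2) = (48 - 120*f)*(-2 + v) = (-2 + v)*(48 - 120*f))
1/b(-71, (4 + (-4)²)²) = 1/(24*(-2 + (4 + (-4)²)²)*(2 - 5*(-71))) = 1/(24*(-2 + (4 + 16)²)*(2 + 355)) = 1/(24*(-2 + 20²)*357) = 1/(24*(-2 + 400)*357) = 1/(24*398*357) = 1/3410064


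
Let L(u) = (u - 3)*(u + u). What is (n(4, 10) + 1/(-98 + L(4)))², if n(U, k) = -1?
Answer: 8281/8100 ≈ 1.0223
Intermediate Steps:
L(u) = 2*u*(-3 + u) (L(u) = (-3 + u)*(2*u) = 2*u*(-3 + u))
(n(4, 10) + 1/(-98 + L(4)))² = (-1 + 1/(-98 + 2*4*(-3 + 4)))² = (-1 + 1/(-98 + 2*4*1))² = (-1 + 1/(-98 + 8))² = (-1 + 1/(-90))² = (-1 - 1/90)² = (-91/90)² = 8281/8100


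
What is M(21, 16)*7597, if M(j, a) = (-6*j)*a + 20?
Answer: -15163612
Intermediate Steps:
M(j, a) = 20 - 6*a*j (M(j, a) = -6*a*j + 20 = 20 - 6*a*j)
M(21, 16)*7597 = (20 - 6*16*21)*7597 = (20 - 2016)*7597 = -1996*7597 = -15163612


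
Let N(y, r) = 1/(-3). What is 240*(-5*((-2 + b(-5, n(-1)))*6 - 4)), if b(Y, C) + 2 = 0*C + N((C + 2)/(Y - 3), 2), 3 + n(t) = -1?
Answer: 36000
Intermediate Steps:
N(y, r) = -1/3
n(t) = -4 (n(t) = -3 - 1 = -4)
b(Y, C) = -7/3 (b(Y, C) = -2 + (0*C - 1/3) = -2 + (0 - 1/3) = -2 - 1/3 = -7/3)
240*(-5*((-2 + b(-5, n(-1)))*6 - 4)) = 240*(-5*((-2 - 7/3)*6 - 4)) = 240*(-5*(-13/3*6 - 4)) = 240*(-5*(-26 - 4)) = 240*(-5*(-30)) = 240*150 = 36000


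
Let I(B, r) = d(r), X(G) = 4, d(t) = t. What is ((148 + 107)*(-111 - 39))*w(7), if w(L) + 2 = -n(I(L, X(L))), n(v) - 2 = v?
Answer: 306000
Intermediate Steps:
I(B, r) = r
n(v) = 2 + v
w(L) = -8 (w(L) = -2 - (2 + 4) = -2 - 1*6 = -2 - 6 = -8)
((148 + 107)*(-111 - 39))*w(7) = ((148 + 107)*(-111 - 39))*(-8) = (255*(-150))*(-8) = -38250*(-8) = 306000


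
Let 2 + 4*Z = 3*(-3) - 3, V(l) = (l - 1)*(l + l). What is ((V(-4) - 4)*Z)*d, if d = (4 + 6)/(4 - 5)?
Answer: 1260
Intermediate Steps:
V(l) = 2*l*(-1 + l) (V(l) = (-1 + l)*(2*l) = 2*l*(-1 + l))
d = -10 (d = 10/(-1) = 10*(-1) = -10)
Z = -7/2 (Z = -½ + (3*(-3) - 3)/4 = -½ + (-9 - 3)/4 = -½ + (¼)*(-12) = -½ - 3 = -7/2 ≈ -3.5000)
((V(-4) - 4)*Z)*d = ((2*(-4)*(-1 - 4) - 4)*(-7/2))*(-10) = ((2*(-4)*(-5) - 4)*(-7/2))*(-10) = ((40 - 4)*(-7/2))*(-10) = (36*(-7/2))*(-10) = -126*(-10) = 1260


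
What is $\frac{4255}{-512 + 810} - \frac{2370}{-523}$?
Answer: $\frac{2931625}{155854} \approx 18.81$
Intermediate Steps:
$\frac{4255}{-512 + 810} - \frac{2370}{-523} = \frac{4255}{298} - - \frac{2370}{523} = 4255 \cdot \frac{1}{298} + \frac{2370}{523} = \frac{4255}{298} + \frac{2370}{523} = \frac{2931625}{155854}$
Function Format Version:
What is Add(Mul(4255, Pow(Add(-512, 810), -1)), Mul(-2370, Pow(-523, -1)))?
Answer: Rational(2931625, 155854) ≈ 18.810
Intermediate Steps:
Add(Mul(4255, Pow(Add(-512, 810), -1)), Mul(-2370, Pow(-523, -1))) = Add(Mul(4255, Pow(298, -1)), Mul(-2370, Rational(-1, 523))) = Add(Mul(4255, Rational(1, 298)), Rational(2370, 523)) = Add(Rational(4255, 298), Rational(2370, 523)) = Rational(2931625, 155854)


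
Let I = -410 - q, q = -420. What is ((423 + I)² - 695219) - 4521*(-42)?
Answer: -317848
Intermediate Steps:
I = 10 (I = -410 - 1*(-420) = -410 + 420 = 10)
((423 + I)² - 695219) - 4521*(-42) = ((423 + 10)² - 695219) - 4521*(-42) = (433² - 695219) + 189882 = (187489 - 695219) + 189882 = -507730 + 189882 = -317848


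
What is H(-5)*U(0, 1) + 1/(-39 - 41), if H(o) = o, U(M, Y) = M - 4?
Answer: 1599/80 ≈ 19.987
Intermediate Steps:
U(M, Y) = -4 + M
H(-5)*U(0, 1) + 1/(-39 - 41) = -5*(-4 + 0) + 1/(-39 - 41) = -5*(-4) + 1/(-80) = 20 - 1/80 = 1599/80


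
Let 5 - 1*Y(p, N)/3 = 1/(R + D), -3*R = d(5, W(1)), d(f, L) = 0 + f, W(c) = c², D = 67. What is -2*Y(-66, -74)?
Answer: -2931/98 ≈ -29.908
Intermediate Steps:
d(f, L) = f
R = -5/3 (R = -⅓*5 = -5/3 ≈ -1.6667)
Y(p, N) = 2931/196 (Y(p, N) = 15 - 3/(-5/3 + 67) = 15 - 3/196/3 = 15 - 3*3/196 = 15 - 9/196 = 2931/196)
-2*Y(-66, -74) = -2*2931/196 = -2931/98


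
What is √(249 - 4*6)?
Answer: 15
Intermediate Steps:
√(249 - 4*6) = √(249 - 24) = √225 = 15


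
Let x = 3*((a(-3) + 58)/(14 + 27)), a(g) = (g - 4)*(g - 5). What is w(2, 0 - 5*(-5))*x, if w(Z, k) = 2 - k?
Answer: -7866/41 ≈ -191.85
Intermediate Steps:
a(g) = (-5 + g)*(-4 + g) (a(g) = (-4 + g)*(-5 + g) = (-5 + g)*(-4 + g))
x = 342/41 (x = 3*(((20 + (-3)² - 9*(-3)) + 58)/(14 + 27)) = 3*(((20 + 9 + 27) + 58)/41) = 3*((56 + 58)*(1/41)) = 3*(114*(1/41)) = 3*(114/41) = 342/41 ≈ 8.3415)
w(2, 0 - 5*(-5))*x = (2 - (0 - 5*(-5)))*(342/41) = (2 - (0 + 25))*(342/41) = (2 - 1*25)*(342/41) = (2 - 25)*(342/41) = -23*342/41 = -7866/41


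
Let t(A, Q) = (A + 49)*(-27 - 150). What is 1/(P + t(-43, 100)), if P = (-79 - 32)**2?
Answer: 1/11259 ≈ 8.8818e-5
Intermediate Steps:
t(A, Q) = -8673 - 177*A (t(A, Q) = (49 + A)*(-177) = -8673 - 177*A)
P = 12321 (P = (-111)**2 = 12321)
1/(P + t(-43, 100)) = 1/(12321 + (-8673 - 177*(-43))) = 1/(12321 + (-8673 + 7611)) = 1/(12321 - 1062) = 1/11259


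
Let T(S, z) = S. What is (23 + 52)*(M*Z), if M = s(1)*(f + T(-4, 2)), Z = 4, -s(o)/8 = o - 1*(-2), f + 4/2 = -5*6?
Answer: 259200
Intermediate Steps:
f = -32 (f = -2 - 5*6 = -2 - 30 = -32)
s(o) = -16 - 8*o (s(o) = -8*(o - 1*(-2)) = -8*(o + 2) = -8*(2 + o) = -16 - 8*o)
M = 864 (M = (-16 - 8*1)*(-32 - 4) = (-16 - 8)*(-36) = -24*(-36) = 864)
(23 + 52)*(M*Z) = (23 + 52)*(864*4) = 75*3456 = 259200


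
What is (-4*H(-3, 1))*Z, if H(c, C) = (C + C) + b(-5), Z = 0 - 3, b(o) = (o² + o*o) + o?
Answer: 564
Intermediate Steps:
b(o) = o + 2*o² (b(o) = (o² + o²) + o = 2*o² + o = o + 2*o²)
Z = -3
H(c, C) = 45 + 2*C (H(c, C) = (C + C) - 5*(1 + 2*(-5)) = 2*C - 5*(1 - 10) = 2*C - 5*(-9) = 2*C + 45 = 45 + 2*C)
(-4*H(-3, 1))*Z = -4*(45 + 2*1)*(-3) = -4*(45 + 2)*(-3) = -4*47*(-3) = -188*(-3) = 564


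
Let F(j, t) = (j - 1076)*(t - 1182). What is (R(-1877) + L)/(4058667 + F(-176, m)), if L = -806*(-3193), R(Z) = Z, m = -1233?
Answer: 857227/2360749 ≈ 0.36312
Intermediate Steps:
F(j, t) = (-1182 + t)*(-1076 + j) (F(j, t) = (-1076 + j)*(-1182 + t) = (-1182 + t)*(-1076 + j))
L = 2573558
(R(-1877) + L)/(4058667 + F(-176, m)) = (-1877 + 2573558)/(4058667 + (1271832 - 1182*(-176) - 1076*(-1233) - 176*(-1233))) = 2571681/(4058667 + (1271832 + 208032 + 1326708 + 217008)) = 2571681/(4058667 + 3023580) = 2571681/7082247 = 2571681*(1/7082247) = 857227/2360749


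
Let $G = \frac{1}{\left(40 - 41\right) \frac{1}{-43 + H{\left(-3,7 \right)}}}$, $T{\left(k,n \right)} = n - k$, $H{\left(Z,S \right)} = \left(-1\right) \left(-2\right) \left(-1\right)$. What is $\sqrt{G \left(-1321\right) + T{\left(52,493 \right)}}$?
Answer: $6 i \sqrt{1639} \approx 242.91 i$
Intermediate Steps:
$H{\left(Z,S \right)} = -2$ ($H{\left(Z,S \right)} = 2 \left(-1\right) = -2$)
$G = 45$ ($G = \frac{1}{\left(40 - 41\right) \frac{1}{-43 - 2}} = \frac{1}{\left(-1\right) \frac{1}{-45}} = \frac{1}{\left(-1\right) \left(- \frac{1}{45}\right)} = \frac{1}{\frac{1}{45}} = 45$)
$\sqrt{G \left(-1321\right) + T{\left(52,493 \right)}} = \sqrt{45 \left(-1321\right) + \left(493 - 52\right)} = \sqrt{-59445 + \left(493 - 52\right)} = \sqrt{-59445 + 441} = \sqrt{-59004} = 6 i \sqrt{1639}$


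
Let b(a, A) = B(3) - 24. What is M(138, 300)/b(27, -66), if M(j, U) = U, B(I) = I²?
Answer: -20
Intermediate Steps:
b(a, A) = -15 (b(a, A) = 3² - 24 = 9 - 24 = -15)
M(138, 300)/b(27, -66) = 300/(-15) = 300*(-1/15) = -20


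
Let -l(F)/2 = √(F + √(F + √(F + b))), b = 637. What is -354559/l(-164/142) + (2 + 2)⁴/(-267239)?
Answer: -256/267239 + 354559*√71/(2*√(-82 + √71*√(-82 + √3205295))) ≈ 91543.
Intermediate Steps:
l(F) = -2*√(F + √(F + √(637 + F))) (l(F) = -2*√(F + √(F + √(F + 637))) = -2*√(F + √(F + √(637 + F))))
-354559/l(-164/142) + (2 + 2)⁴/(-267239) = -354559*(-1/(2*√(-164/142 + √(-164/142 + √(637 - 164/142))))) + (2 + 2)⁴/(-267239) = -354559*(-1/(2*√(-164*1/142 + √(-164*1/142 + √(637 - 164*1/142))))) + 4⁴*(-1/267239) = -354559*(-1/(2*√(-82/71 + √(-82/71 + √(637 - 82/71))))) + 256*(-1/267239) = -354559*(-1/(2*√(-82/71 + √(-82/71 + √(45145/71))))) - 256/267239 = -354559*(-1/(2*√(-82/71 + √(-82/71 + √3205295/71)))) - 256/267239 = -(-354559)/(2*√(-82/71 + √(-82/71 + √3205295/71))) - 256/267239 = 354559/(2*√(-82/71 + √(-82/71 + √3205295/71))) - 256/267239 = -256/267239 + 354559/(2*√(-82/71 + √(-82/71 + √3205295/71)))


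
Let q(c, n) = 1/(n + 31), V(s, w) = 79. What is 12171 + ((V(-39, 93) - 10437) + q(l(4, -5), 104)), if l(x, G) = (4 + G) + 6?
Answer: 244756/135 ≈ 1813.0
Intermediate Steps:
l(x, G) = 10 + G
q(c, n) = 1/(31 + n)
12171 + ((V(-39, 93) - 10437) + q(l(4, -5), 104)) = 12171 + ((79 - 10437) + 1/(31 + 104)) = 12171 + (-10358 + 1/135) = 12171 - 1398329/135 = 244756/135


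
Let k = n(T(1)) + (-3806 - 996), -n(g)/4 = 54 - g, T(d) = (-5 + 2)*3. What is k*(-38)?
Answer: 192052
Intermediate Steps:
T(d) = -9 (T(d) = -3*3 = -9)
n(g) = -216 + 4*g (n(g) = -4*(54 - g) = -216 + 4*g)
k = -5054 (k = (-216 + 4*(-9)) + (-3806 - 996) = (-216 - 36) - 4802 = -252 - 4802 = -5054)
k*(-38) = -5054*(-38) = 192052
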